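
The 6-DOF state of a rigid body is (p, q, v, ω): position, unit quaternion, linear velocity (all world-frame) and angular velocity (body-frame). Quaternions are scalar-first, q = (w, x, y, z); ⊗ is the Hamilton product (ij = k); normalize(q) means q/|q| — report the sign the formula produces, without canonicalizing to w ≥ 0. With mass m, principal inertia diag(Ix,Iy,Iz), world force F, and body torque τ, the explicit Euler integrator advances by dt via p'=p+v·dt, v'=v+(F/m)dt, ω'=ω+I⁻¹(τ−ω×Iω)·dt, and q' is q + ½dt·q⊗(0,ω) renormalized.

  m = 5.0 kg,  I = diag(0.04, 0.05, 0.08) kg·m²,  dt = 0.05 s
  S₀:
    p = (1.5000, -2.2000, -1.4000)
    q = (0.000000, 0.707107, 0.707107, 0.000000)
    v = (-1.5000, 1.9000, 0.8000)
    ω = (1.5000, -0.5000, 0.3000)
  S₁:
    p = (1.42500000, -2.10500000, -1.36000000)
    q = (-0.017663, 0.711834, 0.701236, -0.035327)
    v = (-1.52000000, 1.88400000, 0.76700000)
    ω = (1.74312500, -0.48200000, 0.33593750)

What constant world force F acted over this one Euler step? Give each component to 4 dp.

F = (-2.0000, -1.6000, -3.3000)

Δv = v₁−v₀ = (-0.02000000, -0.01600000, -0.03300000)
F = m·Δv/dt = (-2.0000, -1.6000, -3.3000)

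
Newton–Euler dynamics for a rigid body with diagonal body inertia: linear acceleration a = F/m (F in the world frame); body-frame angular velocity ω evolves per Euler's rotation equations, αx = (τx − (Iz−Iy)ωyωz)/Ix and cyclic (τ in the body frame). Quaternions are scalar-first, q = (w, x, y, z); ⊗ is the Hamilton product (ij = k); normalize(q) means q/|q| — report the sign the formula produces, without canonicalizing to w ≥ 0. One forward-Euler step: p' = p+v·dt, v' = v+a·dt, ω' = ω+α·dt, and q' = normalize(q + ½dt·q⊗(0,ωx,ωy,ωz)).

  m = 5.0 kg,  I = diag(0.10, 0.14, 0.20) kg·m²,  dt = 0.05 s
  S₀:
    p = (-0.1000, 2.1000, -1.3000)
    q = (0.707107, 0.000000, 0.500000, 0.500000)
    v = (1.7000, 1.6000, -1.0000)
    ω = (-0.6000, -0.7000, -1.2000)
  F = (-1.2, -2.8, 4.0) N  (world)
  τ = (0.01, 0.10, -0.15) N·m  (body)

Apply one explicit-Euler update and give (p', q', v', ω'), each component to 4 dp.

gyro term ω×Iω = (0.0504, -0.0720, 0.0168)
(τ − ω×Iω)/I = (-0.4040, 1.2286, -0.8340)
new body rate ω' = (-0.6202, -0.6386, -1.2417)
Hamilton product q⊗(0,ω) = (0.9500000, -0.6742642, -0.7949749, -0.5485284)
updated quaternion q' = (0.7303, -0.0168, 0.4798, 0.4859)
new position p' = (-0.0150, 2.1800, -1.3500)
new velocity v' = (1.6880, 1.5720, -0.9600)

p' = (-0.0150, 2.1800, -1.3500)
q' = (0.7303, -0.0168, 0.4798, 0.4859)
v' = (1.6880, 1.5720, -0.9600)
ω' = (-0.6202, -0.6386, -1.2417)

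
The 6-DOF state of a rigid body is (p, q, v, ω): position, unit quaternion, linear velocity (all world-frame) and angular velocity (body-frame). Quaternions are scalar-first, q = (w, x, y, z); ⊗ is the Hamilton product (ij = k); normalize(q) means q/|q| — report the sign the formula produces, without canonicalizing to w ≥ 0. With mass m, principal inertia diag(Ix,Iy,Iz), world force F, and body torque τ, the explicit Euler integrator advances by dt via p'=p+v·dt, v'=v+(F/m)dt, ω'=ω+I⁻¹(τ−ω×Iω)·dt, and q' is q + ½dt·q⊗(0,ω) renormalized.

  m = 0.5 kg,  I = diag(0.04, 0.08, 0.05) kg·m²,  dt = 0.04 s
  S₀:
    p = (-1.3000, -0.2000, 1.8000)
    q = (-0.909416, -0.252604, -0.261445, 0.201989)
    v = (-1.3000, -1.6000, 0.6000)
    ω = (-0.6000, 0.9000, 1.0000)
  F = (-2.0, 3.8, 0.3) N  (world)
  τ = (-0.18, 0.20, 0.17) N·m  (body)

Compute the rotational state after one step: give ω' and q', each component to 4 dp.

gyro term ω×Iω = (-0.0270, 0.0060, -0.0216)
angular accel α = (-3.8250, 2.4250, 3.8320)
new body rate ω' = (-0.7530, 0.9970, 1.1533)
2q̇ = q⊗(0,ω) = (-0.1182509, 0.1024145, -0.6870638, -1.2936266)
q' = normalize(q + ½dt·q⊗(0,ω)) = (-0.9114, -0.2504, -0.2751, 0.1760)

ω' = (-0.7530, 0.9970, 1.1533)
q' = (-0.9114, -0.2504, -0.2751, 0.1760)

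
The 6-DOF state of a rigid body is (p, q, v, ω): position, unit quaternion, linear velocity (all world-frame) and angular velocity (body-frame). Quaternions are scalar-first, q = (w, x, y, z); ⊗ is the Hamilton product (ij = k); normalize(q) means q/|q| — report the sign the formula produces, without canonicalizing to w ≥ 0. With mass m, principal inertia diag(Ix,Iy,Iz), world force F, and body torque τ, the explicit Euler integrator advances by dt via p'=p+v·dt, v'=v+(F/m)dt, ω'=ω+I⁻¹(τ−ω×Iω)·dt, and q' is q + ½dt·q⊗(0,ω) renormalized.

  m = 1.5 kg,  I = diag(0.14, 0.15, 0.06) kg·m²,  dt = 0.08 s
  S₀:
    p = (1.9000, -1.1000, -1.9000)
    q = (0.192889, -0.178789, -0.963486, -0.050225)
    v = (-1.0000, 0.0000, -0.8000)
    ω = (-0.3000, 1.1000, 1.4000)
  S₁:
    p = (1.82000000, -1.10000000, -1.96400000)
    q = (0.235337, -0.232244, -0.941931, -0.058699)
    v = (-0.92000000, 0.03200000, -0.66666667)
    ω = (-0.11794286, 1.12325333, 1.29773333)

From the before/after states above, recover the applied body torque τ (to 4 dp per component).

τ = (0.1800, 0.0100, -0.0800)

rate change Δω = (0.18205714, 0.02325333, -0.10226667)
τ = I·(Δω/dt) + ω₀×(Iω₀) = (0.1800, 0.0100, -0.0800)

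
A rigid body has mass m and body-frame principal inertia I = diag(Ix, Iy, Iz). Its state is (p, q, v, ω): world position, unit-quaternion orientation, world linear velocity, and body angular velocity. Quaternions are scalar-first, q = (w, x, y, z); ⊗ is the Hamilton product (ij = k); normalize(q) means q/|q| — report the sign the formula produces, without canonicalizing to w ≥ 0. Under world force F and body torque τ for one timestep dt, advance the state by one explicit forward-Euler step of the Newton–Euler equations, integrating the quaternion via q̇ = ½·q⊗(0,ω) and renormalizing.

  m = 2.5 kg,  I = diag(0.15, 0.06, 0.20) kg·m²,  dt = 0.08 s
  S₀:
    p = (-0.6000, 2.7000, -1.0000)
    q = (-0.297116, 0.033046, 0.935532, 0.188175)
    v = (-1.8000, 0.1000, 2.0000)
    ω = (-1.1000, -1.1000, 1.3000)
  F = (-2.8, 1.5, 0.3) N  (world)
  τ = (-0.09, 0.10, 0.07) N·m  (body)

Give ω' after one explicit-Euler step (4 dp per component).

ω' = (-1.0412, -1.0620, 1.3716)

(τ − ω×Iω)/I = (0.7347, 0.4750, 0.8945)
ω' = ω + α·dt = (-1.0412, -1.0620, 1.3716)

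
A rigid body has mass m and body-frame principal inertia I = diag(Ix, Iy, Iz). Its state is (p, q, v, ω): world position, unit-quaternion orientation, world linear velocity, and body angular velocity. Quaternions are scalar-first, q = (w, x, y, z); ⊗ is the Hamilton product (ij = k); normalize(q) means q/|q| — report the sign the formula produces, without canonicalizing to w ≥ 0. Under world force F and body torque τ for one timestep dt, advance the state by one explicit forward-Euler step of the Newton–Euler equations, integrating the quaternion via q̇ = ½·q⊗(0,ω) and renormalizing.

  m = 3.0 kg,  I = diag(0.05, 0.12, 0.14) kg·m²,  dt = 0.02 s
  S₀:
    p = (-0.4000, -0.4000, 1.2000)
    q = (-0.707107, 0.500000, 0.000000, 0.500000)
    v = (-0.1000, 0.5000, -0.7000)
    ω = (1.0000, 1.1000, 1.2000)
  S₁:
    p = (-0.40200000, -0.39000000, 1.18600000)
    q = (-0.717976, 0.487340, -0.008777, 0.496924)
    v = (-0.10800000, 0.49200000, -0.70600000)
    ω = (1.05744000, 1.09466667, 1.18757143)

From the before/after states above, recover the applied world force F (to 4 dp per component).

F = (-1.2000, -1.2000, -0.9000)

Δv = v₁−v₀ = (-0.00800000, -0.00800000, -0.00600000)
F = m·Δv/dt = (-1.2000, -1.2000, -0.9000)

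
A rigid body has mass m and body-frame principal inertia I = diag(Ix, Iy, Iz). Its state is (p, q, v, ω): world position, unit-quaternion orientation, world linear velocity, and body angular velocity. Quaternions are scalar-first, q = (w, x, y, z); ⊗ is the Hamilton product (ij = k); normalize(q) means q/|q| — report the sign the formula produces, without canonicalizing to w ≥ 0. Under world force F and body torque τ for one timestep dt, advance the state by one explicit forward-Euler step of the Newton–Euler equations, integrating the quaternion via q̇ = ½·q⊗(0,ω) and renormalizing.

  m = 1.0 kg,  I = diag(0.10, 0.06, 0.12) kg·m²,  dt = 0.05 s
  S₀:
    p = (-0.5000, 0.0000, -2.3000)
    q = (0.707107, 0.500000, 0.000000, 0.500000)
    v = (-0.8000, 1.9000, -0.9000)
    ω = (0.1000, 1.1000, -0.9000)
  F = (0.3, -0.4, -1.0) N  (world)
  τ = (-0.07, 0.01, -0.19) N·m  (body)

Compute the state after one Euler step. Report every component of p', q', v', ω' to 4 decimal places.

p + v·dt = (-0.5400, 0.0950, -2.3450)
v' = v + a·dt = (-0.7850, 1.8800, -0.9500)
precession coupling ω×(Iω) = (-0.0594, 0.0018, -0.0044)
α = I⁻¹(τ − ω×Iω) = (-0.1060, 0.1367, -1.5467)
new body rate ω' = (0.0947, 1.1068, -0.9773)
2q̇ = q⊗(0,ω) = (0.4000000, -0.4792893, 1.2778177, -0.0863963)
q' = normalize(q + ½dt·q⊗(0,ω)) = (0.7167, 0.4877, 0.0319, 0.4975)

p' = (-0.5400, 0.0950, -2.3450)
q' = (0.7167, 0.4877, 0.0319, 0.4975)
v' = (-0.7850, 1.8800, -0.9500)
ω' = (0.0947, 1.1068, -0.9773)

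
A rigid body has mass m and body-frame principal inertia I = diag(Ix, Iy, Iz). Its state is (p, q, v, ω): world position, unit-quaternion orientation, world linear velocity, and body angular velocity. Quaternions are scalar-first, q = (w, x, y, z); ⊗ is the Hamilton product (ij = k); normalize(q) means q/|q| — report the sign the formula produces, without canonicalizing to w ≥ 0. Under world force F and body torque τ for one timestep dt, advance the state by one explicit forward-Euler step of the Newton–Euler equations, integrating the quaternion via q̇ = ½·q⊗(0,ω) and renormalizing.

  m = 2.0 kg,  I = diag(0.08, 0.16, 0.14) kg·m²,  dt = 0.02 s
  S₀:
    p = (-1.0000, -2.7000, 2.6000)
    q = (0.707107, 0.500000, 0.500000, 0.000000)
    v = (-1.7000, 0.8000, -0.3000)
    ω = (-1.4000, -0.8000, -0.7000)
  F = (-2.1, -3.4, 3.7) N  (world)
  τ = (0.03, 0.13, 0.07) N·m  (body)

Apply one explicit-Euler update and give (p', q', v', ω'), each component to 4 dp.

p' = (-1.0340, -2.6840, 2.5940)
q' = (0.7180, 0.4865, 0.4978, -0.0019)
v' = (-1.7210, 0.7660, -0.2630)
ω' = (-1.3897, -0.7764, -0.7028)

linear accel F/m = (-1.0500, -1.7000, 1.8500)
p + v·dt = (-1.0340, -2.6840, 2.5940)
v + (F/m)dt = (-1.7210, 0.7660, -0.2630)
angular accel α = (0.5150, 1.1800, -0.1400)
ω' = ω + α·dt = (-1.3897, -0.7764, -0.7028)
2q̇ = q⊗(0,ω) = (1.1000000, -1.3399498, -0.2156856, -0.1949749)
q + ½dt·q⊗(0,ω), renormalized = (0.7180, 0.4865, 0.4978, -0.0019)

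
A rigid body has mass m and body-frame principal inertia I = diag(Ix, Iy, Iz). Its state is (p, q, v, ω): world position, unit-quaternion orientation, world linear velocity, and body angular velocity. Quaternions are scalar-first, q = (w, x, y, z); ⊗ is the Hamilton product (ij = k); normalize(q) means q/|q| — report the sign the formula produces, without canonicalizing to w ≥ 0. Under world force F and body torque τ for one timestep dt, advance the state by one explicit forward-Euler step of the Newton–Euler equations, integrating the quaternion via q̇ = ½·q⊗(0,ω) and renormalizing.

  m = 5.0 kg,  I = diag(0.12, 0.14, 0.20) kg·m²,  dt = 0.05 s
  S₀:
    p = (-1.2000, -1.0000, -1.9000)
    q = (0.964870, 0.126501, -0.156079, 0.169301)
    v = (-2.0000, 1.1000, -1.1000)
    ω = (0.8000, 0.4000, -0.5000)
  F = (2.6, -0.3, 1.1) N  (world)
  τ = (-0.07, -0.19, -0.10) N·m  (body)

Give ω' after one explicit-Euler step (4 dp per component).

gyro term ω×Iω = (-0.0120, 0.0320, 0.0064)
α = I⁻¹(τ − ω×Iω) = (-0.4833, -1.5857, -0.5320)
ω + α·dt = (0.7758, 0.3207, -0.5266)

ω' = (0.7758, 0.3207, -0.5266)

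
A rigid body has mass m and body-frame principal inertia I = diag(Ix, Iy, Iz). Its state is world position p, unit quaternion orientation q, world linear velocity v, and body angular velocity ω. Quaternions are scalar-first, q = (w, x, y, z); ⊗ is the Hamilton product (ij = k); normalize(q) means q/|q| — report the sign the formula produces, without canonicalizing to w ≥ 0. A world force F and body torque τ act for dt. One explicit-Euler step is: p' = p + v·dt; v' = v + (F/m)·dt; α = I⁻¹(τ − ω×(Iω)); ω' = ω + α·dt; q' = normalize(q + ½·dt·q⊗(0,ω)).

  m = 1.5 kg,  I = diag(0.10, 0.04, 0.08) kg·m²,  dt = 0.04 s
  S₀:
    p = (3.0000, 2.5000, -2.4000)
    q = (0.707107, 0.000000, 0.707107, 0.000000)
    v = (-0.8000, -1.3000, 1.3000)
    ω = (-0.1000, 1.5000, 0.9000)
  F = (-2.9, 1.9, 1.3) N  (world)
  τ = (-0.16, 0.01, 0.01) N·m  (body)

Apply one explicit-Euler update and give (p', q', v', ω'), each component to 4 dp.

p' = (2.9680, 2.4480, -2.3480)
q' = (0.6855, 0.0113, 0.7279, 0.0141)
v' = (-0.8773, -1.2493, 1.3347)
ω' = (-0.1856, 1.5118, 0.9005)

linear accel F/m = (-1.9333, 1.2667, 0.8667)
new position p' = (2.9680, 2.4480, -2.3480)
new velocity v' = (-0.8773, -1.2493, 1.3347)
ω×(Iω) gyroscopic = (0.0540, -0.0018, 0.0090)
angular accel α = (-2.1400, 0.2950, 0.0125)
ω' = ω + α·dt = (-0.1856, 1.5118, 0.9005)
Hamilton product q⊗(0,ω) = (-1.0606605, 0.5656856, 1.0606605, 0.7071070)
q + ½dt·q⊗(0,ω), renormalized = (0.6855, 0.0113, 0.7279, 0.0141)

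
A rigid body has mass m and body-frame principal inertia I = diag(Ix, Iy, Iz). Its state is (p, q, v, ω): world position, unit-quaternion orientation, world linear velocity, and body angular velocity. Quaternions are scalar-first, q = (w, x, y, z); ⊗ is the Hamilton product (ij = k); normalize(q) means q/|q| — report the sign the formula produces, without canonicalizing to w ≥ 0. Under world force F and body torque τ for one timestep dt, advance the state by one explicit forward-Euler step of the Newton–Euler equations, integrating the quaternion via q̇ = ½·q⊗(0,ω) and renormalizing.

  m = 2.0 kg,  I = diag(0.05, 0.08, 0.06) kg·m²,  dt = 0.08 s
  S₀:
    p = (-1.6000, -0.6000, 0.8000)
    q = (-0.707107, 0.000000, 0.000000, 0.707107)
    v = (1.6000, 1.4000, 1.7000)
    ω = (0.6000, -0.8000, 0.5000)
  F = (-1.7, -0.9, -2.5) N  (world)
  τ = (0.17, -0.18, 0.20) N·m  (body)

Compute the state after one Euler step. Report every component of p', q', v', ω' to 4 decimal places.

a = F/m = (-0.8500, -0.4500, -1.2500)
p + v·dt = (-1.4720, -0.4880, 0.9360)
v + (F/m)dt = (1.5320, 1.3640, 1.6000)
(τ − ω×Iω)/I = (3.2400, -2.2125, 3.5733)
ω' = ω + α·dt = (0.8592, -0.9770, 0.7859)
q⊗(0,ω) = (-0.3535535, 0.1414214, 0.9899498, -0.3535535)
q' = normalize(q + ½dt·q⊗(0,ω)) = (-0.7205, 0.0057, 0.0396, 0.6923)

p' = (-1.4720, -0.4880, 0.9360)
q' = (-0.7205, 0.0057, 0.0396, 0.6923)
v' = (1.5320, 1.3640, 1.6000)
ω' = (0.8592, -0.9770, 0.7859)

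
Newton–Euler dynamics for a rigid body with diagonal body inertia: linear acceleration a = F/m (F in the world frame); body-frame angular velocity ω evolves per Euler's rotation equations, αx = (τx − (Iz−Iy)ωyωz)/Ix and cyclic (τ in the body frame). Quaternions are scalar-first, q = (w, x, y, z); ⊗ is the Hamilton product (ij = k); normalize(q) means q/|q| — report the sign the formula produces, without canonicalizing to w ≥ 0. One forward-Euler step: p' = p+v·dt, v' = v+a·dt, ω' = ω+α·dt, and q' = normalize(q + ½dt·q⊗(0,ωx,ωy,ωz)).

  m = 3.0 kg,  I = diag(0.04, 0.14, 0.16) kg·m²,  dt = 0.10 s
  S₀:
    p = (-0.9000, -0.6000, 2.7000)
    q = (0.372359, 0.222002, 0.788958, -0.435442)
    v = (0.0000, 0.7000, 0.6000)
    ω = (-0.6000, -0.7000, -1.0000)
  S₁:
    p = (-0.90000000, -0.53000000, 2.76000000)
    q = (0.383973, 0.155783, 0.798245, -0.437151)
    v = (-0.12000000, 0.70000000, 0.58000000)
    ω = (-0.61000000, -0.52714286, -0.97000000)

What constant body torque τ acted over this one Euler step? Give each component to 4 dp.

τ = (0.0100, 0.1700, 0.0900)

rate change Δω = (-0.01000000, 0.17285714, 0.03000000)
gyro term ω₀×Iω₀ = (0.0140, -0.0720, 0.0420)
τ = I·(Δω/dt) + ω₀×(Iω₀) = (0.0100, 0.1700, 0.0900)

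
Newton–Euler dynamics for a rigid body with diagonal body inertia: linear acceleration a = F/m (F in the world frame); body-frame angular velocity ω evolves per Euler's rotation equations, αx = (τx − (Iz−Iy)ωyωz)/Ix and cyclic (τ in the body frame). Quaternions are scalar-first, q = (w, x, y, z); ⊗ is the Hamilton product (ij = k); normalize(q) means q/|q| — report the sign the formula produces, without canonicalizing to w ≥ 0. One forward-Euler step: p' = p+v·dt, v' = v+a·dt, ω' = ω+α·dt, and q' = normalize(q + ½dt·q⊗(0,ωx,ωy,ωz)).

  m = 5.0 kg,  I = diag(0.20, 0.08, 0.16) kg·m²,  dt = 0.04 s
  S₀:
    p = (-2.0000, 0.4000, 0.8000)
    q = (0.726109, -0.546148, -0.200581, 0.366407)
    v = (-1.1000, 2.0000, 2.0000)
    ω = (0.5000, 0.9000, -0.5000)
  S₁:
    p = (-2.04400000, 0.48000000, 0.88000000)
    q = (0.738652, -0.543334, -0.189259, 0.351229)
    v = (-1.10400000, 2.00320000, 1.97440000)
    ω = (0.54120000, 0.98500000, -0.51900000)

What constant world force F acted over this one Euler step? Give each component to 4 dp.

F = (-0.5000, 0.4000, -3.2000)

v₁ − v₀ = (-0.00400000, 0.00320000, -0.02560000)
applied force F = (-0.5000, 0.4000, -3.2000)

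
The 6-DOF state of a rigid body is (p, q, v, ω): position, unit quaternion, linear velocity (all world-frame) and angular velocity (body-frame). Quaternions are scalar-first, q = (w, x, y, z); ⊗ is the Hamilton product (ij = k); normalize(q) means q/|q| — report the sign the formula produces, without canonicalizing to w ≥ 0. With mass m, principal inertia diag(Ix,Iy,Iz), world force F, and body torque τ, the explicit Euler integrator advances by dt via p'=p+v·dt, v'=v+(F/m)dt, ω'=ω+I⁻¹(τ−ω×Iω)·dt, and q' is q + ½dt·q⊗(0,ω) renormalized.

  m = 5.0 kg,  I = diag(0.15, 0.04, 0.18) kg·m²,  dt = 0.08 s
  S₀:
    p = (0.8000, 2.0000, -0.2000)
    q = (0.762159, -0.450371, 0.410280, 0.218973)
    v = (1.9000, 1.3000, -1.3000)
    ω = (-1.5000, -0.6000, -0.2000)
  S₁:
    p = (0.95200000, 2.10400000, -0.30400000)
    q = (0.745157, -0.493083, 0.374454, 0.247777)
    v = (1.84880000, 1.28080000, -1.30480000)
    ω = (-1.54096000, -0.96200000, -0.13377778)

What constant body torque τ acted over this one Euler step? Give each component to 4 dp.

τ = (-0.0600, -0.1900, 0.0500)

ω₁ − ω₀ = (-0.04096000, -0.36200000, 0.06622222)
gyro term ω₀×Iω₀ = (0.0168, -0.0090, -0.0990)
I·α + gyro = (-0.0600, -0.1900, 0.0500)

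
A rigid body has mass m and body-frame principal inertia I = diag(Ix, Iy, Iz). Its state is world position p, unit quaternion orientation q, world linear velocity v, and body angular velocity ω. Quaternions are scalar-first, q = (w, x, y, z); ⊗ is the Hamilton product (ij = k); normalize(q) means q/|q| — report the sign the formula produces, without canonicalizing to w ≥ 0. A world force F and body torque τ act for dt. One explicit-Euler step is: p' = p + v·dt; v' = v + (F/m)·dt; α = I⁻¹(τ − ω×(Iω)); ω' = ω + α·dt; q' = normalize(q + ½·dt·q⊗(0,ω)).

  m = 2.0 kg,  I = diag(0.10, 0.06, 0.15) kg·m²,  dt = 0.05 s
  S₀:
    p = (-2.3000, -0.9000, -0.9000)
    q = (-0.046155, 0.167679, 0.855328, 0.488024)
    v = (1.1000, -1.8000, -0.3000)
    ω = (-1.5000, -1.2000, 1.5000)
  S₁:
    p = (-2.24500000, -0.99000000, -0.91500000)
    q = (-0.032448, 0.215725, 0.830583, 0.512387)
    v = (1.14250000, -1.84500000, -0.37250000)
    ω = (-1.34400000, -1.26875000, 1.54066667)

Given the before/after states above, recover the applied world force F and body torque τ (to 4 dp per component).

velocity change Δv = (0.04250000, -0.04500000, -0.07250000)
applied force F = (1.7000, -1.8000, -2.9000)
ω₁ − ω₀ = (0.15600000, -0.06875000, 0.04066667)
precession coupling = (-0.1620, 0.1125, -0.0720)
I·α + gyro = (0.1500, 0.0300, 0.0500)

F = (1.7000, -1.8000, -2.9000)
τ = (0.1500, 0.0300, 0.0500)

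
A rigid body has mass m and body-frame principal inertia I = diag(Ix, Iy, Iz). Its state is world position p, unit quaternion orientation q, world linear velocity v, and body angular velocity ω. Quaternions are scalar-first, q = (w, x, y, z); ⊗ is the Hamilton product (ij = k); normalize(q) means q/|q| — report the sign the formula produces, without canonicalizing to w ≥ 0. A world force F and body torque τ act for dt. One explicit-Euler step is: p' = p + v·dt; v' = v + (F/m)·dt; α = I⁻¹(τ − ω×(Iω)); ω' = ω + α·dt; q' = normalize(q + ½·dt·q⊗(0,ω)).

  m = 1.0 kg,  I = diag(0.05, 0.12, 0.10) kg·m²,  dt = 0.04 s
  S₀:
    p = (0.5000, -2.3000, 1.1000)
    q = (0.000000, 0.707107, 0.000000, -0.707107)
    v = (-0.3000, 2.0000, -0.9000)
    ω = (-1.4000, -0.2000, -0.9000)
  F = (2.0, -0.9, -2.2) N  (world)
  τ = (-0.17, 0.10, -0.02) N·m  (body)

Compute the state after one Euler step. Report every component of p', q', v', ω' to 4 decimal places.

linear accel F/m = (2.0000, -0.9000, -2.2000)
p + v·dt = (0.4880, -2.2200, 1.0640)
v + (F/m)dt = (-0.2200, 1.9640, -0.9880)
ω×(Iω) gyroscopic = (-0.0036, -0.0630, 0.0196)
(τ − ω×Iω)/I = (-3.3280, 1.3583, -0.3960)
ω' = ω + α·dt = (-1.5331, -0.1457, -0.9158)
q⊗(0,ω) = (0.3535535, -0.1414214, 1.6263461, -0.1414214)
q + ½dt·q⊗(0,ω), renormalized = (0.0071, 0.7039, 0.0325, -0.7095)

p' = (0.4880, -2.2200, 1.0640)
q' = (0.0071, 0.7039, 0.0325, -0.7095)
v' = (-0.2200, 1.9640, -0.9880)
ω' = (-1.5331, -0.1457, -0.9158)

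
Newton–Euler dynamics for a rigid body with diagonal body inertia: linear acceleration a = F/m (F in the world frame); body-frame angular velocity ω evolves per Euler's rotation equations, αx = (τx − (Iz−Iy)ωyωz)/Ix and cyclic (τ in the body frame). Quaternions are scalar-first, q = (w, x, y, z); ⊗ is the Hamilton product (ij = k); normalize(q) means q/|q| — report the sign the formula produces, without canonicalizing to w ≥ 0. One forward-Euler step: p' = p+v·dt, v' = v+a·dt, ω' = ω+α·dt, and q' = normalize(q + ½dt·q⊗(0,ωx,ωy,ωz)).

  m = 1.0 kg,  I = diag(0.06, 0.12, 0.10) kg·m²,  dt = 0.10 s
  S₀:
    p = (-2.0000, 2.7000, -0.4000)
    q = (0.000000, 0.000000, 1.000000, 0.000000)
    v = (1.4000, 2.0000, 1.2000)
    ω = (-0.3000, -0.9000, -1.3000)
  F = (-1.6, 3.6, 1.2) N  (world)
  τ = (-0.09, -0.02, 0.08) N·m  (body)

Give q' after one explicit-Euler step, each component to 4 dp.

q' = (0.0449, -0.0648, 0.9968, 0.0150)

Hamilton product q⊗(0,ω) = (0.9000000, -1.3000000, 0.0000000, 0.3000000)
q + ½dt·q⊗(0,ω), renormalized = (0.0449, -0.0648, 0.9968, 0.0150)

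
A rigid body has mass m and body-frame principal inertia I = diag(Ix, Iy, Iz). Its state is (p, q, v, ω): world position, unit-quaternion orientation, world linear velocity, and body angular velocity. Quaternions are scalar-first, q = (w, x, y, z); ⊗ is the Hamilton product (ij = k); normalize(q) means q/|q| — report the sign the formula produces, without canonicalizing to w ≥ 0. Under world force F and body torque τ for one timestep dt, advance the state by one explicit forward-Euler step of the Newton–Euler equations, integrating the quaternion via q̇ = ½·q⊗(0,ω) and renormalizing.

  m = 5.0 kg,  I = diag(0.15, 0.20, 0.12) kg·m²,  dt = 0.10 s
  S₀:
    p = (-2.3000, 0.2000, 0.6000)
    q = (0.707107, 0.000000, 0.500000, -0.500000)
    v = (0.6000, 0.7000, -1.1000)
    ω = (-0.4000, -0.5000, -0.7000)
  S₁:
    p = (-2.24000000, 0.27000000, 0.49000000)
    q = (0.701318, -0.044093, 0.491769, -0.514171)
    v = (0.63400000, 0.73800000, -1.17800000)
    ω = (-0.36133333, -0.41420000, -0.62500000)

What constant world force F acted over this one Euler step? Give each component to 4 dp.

Δv = v₁−v₀ = (0.03400000, 0.03800000, -0.07800000)
m·(v₁−v₀)/dt = (1.7000, 1.9000, -3.9000)

F = (1.7000, 1.9000, -3.9000)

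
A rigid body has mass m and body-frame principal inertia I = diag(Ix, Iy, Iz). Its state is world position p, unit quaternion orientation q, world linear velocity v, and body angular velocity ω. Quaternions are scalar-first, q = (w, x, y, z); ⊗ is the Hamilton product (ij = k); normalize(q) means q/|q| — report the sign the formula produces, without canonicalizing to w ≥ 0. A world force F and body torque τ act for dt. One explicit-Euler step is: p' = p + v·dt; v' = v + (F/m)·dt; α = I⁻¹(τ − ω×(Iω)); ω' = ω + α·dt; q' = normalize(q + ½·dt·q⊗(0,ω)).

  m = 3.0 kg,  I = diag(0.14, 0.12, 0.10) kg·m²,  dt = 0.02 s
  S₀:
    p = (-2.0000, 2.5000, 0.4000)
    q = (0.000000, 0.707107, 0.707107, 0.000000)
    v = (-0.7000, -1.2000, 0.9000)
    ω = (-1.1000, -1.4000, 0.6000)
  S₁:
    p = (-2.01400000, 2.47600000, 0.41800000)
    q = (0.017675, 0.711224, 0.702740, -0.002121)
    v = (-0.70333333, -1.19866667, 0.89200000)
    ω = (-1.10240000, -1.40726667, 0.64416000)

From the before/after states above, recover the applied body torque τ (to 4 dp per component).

rate change Δω = (-0.00240000, -0.00726667, 0.04416000)
applied torque τ = (0.0000, -0.0700, 0.1900)

τ = (0.0000, -0.0700, 0.1900)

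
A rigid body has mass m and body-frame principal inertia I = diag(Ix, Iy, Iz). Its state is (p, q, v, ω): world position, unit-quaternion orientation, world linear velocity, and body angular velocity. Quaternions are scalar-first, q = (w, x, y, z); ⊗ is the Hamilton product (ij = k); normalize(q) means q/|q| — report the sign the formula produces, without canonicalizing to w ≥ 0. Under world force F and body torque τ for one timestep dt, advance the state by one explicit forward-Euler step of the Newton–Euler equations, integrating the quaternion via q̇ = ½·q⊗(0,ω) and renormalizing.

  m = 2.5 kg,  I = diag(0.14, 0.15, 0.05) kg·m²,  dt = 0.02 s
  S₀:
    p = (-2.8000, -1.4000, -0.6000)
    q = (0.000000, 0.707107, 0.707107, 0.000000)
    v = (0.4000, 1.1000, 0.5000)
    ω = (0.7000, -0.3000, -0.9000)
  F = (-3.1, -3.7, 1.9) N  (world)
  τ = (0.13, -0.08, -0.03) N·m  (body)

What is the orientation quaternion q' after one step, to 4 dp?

q⊗(0,ω) = (-0.2828428, -0.6363963, 0.6363963, -0.7071070)
q + ½dt·q⊗(0,ω), renormalized = (-0.0028, 0.7007, 0.7134, -0.0071)

q' = (-0.0028, 0.7007, 0.7134, -0.0071)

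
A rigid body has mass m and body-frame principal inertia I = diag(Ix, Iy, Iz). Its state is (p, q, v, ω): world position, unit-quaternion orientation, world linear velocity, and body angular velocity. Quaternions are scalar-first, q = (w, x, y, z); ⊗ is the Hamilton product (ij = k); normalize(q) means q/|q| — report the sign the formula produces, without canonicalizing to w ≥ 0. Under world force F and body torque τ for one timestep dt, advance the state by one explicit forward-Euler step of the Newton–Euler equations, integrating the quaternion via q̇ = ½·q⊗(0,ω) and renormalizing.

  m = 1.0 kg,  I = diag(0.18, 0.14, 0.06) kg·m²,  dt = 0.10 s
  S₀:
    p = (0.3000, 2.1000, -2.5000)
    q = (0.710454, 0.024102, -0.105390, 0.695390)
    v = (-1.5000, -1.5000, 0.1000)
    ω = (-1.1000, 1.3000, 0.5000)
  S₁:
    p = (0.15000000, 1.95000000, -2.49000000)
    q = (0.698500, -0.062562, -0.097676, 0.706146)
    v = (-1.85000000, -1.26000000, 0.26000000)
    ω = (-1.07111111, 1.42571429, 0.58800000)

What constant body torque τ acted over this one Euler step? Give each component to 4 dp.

ω₁ − ω₀ = (0.02888889, 0.12571429, 0.08800000)
τ = I·(Δω/dt) + ω₀×(Iω₀) = (0.0000, 0.1100, 0.1100)

τ = (0.0000, 0.1100, 0.1100)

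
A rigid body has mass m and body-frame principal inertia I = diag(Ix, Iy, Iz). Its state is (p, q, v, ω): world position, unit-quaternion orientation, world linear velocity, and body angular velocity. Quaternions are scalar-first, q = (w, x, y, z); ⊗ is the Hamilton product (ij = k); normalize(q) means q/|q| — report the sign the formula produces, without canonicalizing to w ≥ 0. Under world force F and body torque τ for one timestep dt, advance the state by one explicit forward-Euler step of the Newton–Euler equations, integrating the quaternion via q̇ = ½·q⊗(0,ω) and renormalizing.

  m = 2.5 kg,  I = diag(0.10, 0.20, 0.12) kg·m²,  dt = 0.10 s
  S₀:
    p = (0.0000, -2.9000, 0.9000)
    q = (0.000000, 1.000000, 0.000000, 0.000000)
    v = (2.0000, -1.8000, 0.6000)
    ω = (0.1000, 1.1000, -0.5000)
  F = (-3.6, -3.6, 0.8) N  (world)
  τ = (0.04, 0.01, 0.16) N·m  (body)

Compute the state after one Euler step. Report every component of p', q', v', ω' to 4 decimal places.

p' = (0.2000, -3.0800, 0.9600)
q' = (-0.0050, 0.9982, 0.0250, 0.0549)
v' = (1.8560, -1.9440, 0.6320)
ω' = (0.0960, 1.1045, -0.3758)

(τ − ω×Iω)/I = (-0.0400, 0.0450, 1.2417)
ω + α·dt = (0.0960, 1.1045, -0.3758)
2q̇ = q⊗(0,ω) = (-0.1000000, 0.0000000, 0.5000000, 1.1000000)
q + ½dt·q⊗(0,ω), renormalized = (-0.0050, 0.9982, 0.0250, 0.0549)
p' = p + v·dt = (0.2000, -3.0800, 0.9600)
v + (F/m)dt = (1.8560, -1.9440, 0.6320)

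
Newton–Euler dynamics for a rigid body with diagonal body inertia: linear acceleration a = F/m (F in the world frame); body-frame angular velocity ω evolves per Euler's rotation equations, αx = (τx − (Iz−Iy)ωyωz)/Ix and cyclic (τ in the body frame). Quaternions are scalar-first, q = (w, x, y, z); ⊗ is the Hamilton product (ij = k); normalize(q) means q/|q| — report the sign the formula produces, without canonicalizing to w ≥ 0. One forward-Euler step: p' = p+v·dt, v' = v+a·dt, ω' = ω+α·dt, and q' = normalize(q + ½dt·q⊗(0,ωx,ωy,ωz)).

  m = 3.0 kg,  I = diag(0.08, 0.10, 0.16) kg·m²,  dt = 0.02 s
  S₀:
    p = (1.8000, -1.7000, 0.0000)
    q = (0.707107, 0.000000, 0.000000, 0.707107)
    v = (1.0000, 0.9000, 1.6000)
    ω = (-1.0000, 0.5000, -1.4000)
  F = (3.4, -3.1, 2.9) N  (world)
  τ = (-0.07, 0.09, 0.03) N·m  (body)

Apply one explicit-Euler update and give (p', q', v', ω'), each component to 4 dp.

p' = (1.8200, -1.6820, 0.0320)
q' = (0.7169, -0.0106, -0.0035, 0.6971)
v' = (1.0227, 0.8793, 1.6193)
ω' = (-1.0070, 0.5404, -1.3950)

precession coupling ω×(Iω) = (-0.0420, -0.1120, -0.0100)
α = I⁻¹(τ − ω×Iω) = (-0.3500, 2.0200, 0.2500)
ω + α·dt = (-1.0070, 0.5404, -1.3950)
Hamilton product q⊗(0,ω) = (0.9899498, -1.0606605, -0.3535535, -0.9899498)
q' = normalize(q + ½dt·q⊗(0,ω)) = (0.7169, -0.0106, -0.0035, 0.6971)
a = (1.1333, -1.0333, 0.9667)
p' = p + v·dt = (1.8200, -1.6820, 0.0320)
v + (F/m)dt = (1.0227, 0.8793, 1.6193)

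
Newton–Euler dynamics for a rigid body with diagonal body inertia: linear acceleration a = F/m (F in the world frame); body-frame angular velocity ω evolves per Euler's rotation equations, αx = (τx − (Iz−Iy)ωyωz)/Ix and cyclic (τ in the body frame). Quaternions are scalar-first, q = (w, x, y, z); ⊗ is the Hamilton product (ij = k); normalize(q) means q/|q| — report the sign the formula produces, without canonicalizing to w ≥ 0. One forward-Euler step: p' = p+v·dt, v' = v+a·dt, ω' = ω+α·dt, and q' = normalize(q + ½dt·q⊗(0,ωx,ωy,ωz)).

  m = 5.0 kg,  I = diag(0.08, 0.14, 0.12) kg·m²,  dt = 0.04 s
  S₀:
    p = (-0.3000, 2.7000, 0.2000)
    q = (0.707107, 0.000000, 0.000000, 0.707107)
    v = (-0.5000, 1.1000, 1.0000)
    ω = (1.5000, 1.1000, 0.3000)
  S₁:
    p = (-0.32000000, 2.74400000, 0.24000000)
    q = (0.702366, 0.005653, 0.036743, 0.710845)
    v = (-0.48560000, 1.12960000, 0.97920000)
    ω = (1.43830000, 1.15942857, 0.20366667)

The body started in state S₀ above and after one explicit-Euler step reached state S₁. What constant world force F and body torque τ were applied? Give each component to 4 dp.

velocity change Δv = (0.01440000, 0.02960000, -0.02080000)
F = m·Δv/dt = (1.8000, 3.7000, -2.6000)
ω₁ − ω₀ = (-0.06170000, 0.05942857, -0.09633333)
gyro term ω₀×Iω₀ = (-0.0066, -0.0180, 0.0990)
I·α + gyro = (-0.1300, 0.1900, -0.1900)

F = (1.8000, 3.7000, -2.6000)
τ = (-0.1300, 0.1900, -0.1900)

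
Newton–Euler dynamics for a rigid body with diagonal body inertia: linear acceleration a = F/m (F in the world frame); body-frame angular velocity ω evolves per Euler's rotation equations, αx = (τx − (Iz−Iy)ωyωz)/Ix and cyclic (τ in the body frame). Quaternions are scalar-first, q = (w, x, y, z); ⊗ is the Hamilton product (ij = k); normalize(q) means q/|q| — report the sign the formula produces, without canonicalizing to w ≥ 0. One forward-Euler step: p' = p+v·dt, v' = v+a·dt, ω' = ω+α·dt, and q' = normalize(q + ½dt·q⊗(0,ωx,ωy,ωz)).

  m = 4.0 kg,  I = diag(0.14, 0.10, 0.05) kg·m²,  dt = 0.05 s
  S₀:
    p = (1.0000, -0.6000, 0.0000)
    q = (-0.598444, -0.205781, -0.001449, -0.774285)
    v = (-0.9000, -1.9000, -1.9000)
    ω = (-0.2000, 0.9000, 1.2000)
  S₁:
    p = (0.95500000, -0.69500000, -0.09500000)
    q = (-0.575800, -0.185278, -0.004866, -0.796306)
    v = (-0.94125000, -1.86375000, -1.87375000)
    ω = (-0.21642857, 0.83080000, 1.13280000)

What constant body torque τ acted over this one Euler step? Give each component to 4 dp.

τ = (-0.1000, -0.1600, -0.0600)

rate change Δω = (-0.01642857, -0.06920000, -0.06720000)
precession coupling = (-0.0540, -0.0216, 0.0072)
I·α + gyro = (-0.1000, -0.1600, -0.0600)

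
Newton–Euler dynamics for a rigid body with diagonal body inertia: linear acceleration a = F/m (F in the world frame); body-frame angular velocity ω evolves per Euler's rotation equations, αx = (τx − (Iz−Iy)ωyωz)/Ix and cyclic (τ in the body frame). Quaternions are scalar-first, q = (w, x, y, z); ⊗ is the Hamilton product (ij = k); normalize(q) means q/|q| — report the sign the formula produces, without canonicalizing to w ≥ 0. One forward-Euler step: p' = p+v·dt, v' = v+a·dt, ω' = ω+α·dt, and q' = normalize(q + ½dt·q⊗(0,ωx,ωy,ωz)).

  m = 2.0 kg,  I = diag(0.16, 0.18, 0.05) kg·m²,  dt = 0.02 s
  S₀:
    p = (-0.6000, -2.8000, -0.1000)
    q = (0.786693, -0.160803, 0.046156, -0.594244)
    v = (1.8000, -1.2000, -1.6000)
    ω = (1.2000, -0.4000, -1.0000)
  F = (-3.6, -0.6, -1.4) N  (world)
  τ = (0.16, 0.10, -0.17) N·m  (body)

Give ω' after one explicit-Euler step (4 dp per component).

ω×(Iω) gyroscopic = (-0.0520, -0.1320, -0.0096)
(τ − ω×Iω)/I = (1.3250, 1.2889, -3.2080)
ω + α·dt = (1.2265, -0.3742, -1.0642)

ω' = (1.2265, -0.3742, -1.0642)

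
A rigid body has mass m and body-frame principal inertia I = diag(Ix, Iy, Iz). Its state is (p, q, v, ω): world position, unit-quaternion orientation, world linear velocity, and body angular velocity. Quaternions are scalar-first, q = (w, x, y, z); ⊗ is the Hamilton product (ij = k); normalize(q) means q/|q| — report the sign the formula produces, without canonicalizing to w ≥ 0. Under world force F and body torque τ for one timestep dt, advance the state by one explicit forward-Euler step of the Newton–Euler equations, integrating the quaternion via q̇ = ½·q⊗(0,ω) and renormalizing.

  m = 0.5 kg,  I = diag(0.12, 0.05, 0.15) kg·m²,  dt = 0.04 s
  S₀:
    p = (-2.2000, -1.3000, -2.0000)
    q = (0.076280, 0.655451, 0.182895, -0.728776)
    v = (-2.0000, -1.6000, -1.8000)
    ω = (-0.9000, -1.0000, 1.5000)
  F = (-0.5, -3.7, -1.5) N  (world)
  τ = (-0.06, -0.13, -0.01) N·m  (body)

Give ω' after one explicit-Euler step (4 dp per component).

(τ − ω×Iω)/I = (0.7500, -3.4100, 0.3533)
ω + α·dt = (-0.8700, -1.1364, 1.5141)

ω' = (-0.8700, -1.1364, 1.5141)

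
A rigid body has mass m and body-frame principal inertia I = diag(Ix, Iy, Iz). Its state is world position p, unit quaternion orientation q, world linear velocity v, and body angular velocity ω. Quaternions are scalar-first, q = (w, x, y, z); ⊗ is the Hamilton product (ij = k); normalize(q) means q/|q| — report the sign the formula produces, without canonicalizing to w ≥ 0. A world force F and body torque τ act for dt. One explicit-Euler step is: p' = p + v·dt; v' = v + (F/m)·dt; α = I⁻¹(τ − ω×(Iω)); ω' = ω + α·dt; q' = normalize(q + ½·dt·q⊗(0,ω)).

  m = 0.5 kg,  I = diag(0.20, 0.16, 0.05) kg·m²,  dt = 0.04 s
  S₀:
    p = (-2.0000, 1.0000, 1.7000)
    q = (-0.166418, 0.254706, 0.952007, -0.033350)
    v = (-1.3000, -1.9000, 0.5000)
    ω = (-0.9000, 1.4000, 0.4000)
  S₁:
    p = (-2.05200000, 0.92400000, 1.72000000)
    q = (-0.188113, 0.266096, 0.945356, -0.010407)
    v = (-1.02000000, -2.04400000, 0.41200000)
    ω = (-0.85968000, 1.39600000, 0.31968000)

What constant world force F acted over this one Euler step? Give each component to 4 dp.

F = (3.5000, -1.8000, -1.1000)

v₁ − v₀ = (0.28000000, -0.14400000, -0.08800000)
m·(v₁−v₀)/dt = (3.5000, -1.8000, -1.1000)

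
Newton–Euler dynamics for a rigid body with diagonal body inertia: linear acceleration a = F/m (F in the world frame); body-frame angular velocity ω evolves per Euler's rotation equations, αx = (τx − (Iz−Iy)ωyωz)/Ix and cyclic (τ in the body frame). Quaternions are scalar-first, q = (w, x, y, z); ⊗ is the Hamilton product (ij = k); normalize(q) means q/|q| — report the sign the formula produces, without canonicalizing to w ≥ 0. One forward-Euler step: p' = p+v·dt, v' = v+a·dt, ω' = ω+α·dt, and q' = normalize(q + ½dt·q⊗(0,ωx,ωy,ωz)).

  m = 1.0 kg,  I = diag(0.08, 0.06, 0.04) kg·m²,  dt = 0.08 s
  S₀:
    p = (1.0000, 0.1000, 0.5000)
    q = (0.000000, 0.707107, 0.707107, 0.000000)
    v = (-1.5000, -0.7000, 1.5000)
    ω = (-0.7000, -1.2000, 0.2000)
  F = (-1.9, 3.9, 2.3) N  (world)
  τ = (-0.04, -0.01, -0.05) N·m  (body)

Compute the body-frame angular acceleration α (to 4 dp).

α = (-0.5600, -0.0733, -0.8300)

ω×(Iω) gyroscopic = (0.0048, -0.0056, -0.0168)
α = I⁻¹(τ − ω×Iω) = (-0.5600, -0.0733, -0.8300)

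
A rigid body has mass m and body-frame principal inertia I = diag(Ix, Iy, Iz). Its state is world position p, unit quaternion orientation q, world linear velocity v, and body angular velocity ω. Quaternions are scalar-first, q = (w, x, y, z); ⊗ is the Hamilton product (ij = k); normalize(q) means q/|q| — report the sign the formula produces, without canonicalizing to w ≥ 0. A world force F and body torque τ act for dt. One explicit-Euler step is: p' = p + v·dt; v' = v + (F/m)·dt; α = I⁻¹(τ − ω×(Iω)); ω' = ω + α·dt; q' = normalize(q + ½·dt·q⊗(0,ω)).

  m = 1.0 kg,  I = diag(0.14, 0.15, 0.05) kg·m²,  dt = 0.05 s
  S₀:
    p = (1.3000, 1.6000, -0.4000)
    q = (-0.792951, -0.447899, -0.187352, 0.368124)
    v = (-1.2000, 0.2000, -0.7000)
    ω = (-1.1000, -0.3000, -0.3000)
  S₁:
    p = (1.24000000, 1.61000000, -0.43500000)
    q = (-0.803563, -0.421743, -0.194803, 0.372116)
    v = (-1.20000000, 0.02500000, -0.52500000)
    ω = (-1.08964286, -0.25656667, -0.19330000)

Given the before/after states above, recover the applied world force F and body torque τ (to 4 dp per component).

ω₁ − ω₀ = (0.01035714, 0.04343333, 0.10670000)
I·α + gyro = (0.0200, 0.1600, 0.1100)
v₁ − v₀ = (0.00000000, -0.17500000, 0.17500000)
applied force F = (0.0000, -3.5000, 3.5000)

F = (0.0000, -3.5000, 3.5000)
τ = (0.0200, 0.1600, 0.1100)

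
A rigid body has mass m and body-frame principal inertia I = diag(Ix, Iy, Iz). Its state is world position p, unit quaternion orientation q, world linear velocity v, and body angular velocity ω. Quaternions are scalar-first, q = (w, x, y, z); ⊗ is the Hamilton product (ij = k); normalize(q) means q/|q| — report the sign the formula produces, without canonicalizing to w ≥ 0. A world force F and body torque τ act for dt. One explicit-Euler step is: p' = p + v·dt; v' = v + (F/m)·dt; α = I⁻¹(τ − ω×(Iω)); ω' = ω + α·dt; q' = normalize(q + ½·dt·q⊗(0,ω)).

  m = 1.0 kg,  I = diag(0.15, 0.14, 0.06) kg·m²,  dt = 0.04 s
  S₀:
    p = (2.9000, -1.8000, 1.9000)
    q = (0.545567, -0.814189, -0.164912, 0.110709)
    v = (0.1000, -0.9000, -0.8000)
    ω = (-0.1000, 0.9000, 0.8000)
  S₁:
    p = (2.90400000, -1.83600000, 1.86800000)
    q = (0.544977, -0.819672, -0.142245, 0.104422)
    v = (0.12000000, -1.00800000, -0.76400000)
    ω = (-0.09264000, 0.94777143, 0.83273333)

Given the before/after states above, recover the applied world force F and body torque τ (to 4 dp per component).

F = (0.5000, -2.7000, 0.9000)
τ = (-0.0300, 0.1600, 0.0500)

Δv = v₁−v₀ = (0.02000000, -0.10800000, 0.03600000)
m·(v₁−v₀)/dt = (0.5000, -2.7000, 0.9000)
ω₁ − ω₀ = (0.00736000, 0.04777143, 0.03273333)
applied torque τ = (-0.0300, 0.1600, 0.0500)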